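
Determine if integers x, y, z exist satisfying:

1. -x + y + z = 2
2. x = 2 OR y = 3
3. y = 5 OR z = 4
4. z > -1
Yes

Take x = 5, y = 3, z = 4. Substituting into each constraint:
  (1) (-5) + 3 + 4 = 2 ✓
  (2) y = 3, target 3 ✓ (second branch holds)
  (3) z = 4, target 4 ✓ (second branch holds)
  (4) 4 > -1 ✓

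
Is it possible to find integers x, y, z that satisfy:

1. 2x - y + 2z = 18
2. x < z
Yes

Take x = 0, y = -16, z = 1. Substituting into each constraint:
  (1) 2(0) + 16 + 2(1) = 18 ✓
  (2) 0 < 1 ✓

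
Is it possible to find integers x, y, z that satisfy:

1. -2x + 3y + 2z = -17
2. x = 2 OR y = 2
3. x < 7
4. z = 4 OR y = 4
Yes

Take x = 2, y = -7, z = 4. Substituting into each constraint:
  (1) -2(2) + 3(-7) + 2(4) = -17 ✓
  (2) x = 2, target 2 ✓ (first branch holds)
  (3) 2 < 7 ✓
  (4) z = 4, target 4 ✓ (first branch holds)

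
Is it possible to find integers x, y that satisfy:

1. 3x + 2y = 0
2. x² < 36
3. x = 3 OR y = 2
No

A contradictory subset is {3x + 2y = 0, x = 3 OR y = 2}. No integer assignment can satisfy these jointly:

  - 3x + 2y = 0: is a linear equation tying the variables together
  - x = 3 OR y = 2: forces a choice: either x = 3 or y = 2

Split on the disjunction (x = 3 OR y = 2):
  • If x = 3: with x = 3, every remaining term of the linear equation is divisible by 2, so the left side is ≡ 0 (mod 2); but the right side -9 ≡ 1 (mod 2). No integers can satisfy it.
  • If y = 2: with y = 2, every remaining term of the linear equation is divisible by 3, so the left side is ≡ 0 (mod 3); but the right side -4 ≡ 2 (mod 3). No integers can satisfy it.
Both branches are infeasible, so the system has no integer solution.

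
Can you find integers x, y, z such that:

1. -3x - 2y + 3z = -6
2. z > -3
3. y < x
Yes

Take x = 1, y = 0, z = -1. Substituting into each constraint:
  (1) -3(1) - 2(0) + 3(-1) = -6 ✓
  (2) -1 > -3 ✓
  (3) 0 < 1 ✓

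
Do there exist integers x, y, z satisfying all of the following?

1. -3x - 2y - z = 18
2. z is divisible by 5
Yes

Take x = -6, y = 0, z = 0. Substituting into each constraint:
  (1) -3(-6) - 2(0) + 0 = 18 ✓
  (2) 0 = 5 × 0, remainder 0 ✓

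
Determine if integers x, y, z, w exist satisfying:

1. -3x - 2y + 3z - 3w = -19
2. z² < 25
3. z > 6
No

A contradictory subset is {z² < 25, z > 6}. No integer assignment can satisfy these jointly:

  - z² < 25: restricts z to |z| ≤ 4
  - z > 6: bounds one variable relative to a constant

Direct contradiction: the bounds on z require z ≥ 7 and z ≤ 4 simultaneously, which is empty.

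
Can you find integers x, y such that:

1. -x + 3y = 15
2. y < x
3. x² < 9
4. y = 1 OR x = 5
No

A contradictory subset is {-x + 3y = 15, y < x, y = 1 OR x = 5}. No integer assignment can satisfy these jointly:

  - -x + 3y = 15: is a linear equation tying the variables together
  - y < x: bounds one variable relative to another variable
  - y = 1 OR x = 5: forces a choice: either y = 1 or x = 5

Split on the disjunction (y = 1 OR x = 5):
  • If y = 1: the equation forces x = -12, giving (y, x) = (1, -12), which violates x > y.
  • If x = 5: with x = 5, every remaining term of the linear equation is divisible by 3, so the left side is ≡ 0 (mod 3); but the right side 20 ≡ 2 (mod 3). No integers can satisfy it.
Both branches are infeasible, so the system has no integer solution.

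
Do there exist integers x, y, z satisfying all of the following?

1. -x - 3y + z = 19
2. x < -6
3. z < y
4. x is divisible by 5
Yes

Take x = -10, y = -5, z = -6. Substituting into each constraint:
  (1) 10 - 3(-5) + (-6) = 19 ✓
  (2) -10 < -6 ✓
  (3) -6 < -5 ✓
  (4) -10 = 5 × -2, remainder 0 ✓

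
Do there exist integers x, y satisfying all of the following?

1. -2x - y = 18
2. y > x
Yes

Take x = -7, y = -4. Substituting into each constraint:
  (1) -2(-7) + 4 = 18 ✓
  (2) -4 > -7 ✓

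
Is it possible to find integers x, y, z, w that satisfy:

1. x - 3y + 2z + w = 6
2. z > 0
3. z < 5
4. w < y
Yes

Take x = 5, y = 0, z = 1, w = -1. Substituting into each constraint:
  (1) 5 - 3(0) + 2(1) + (-1) = 6 ✓
  (2) 1 > 0 ✓
  (3) 1 < 5 ✓
  (4) -1 < 0 ✓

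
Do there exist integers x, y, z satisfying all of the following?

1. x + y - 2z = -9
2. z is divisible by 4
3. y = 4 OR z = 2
Yes

Take x = -5, y = 4, z = 4. Substituting into each constraint:
  (1) (-5) + 4 - 2(4) = -9 ✓
  (2) 4 = 4 × 1, remainder 0 ✓
  (3) y = 4, target 4 ✓ (first branch holds)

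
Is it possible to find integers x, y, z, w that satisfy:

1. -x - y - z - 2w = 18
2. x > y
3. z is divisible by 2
Yes

Take x = 2, y = 0, z = 0, w = -10. Substituting into each constraint:
  (1) (-2) + 0 + 0 - 2(-10) = 18 ✓
  (2) 2 > 0 ✓
  (3) 0 = 2 × 0, remainder 0 ✓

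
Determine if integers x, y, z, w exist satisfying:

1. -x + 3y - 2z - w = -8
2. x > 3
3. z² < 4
Yes

Take x = 4, y = 0, z = 0, w = 4. Substituting into each constraint:
  (1) (-4) + 3(0) - 2(0) + (-4) = -8 ✓
  (2) 4 > 3 ✓
  (3) z² = (0)² = 0, and 0 < 4 ✓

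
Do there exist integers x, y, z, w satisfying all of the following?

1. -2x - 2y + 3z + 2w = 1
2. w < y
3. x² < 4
Yes

Take x = 0, y = 1, z = 1, w = 0. Substituting into each constraint:
  (1) -2(0) - 2(1) + 3(1) + 2(0) = 1 ✓
  (2) 0 < 1 ✓
  (3) x² = (0)² = 0, and 0 < 4 ✓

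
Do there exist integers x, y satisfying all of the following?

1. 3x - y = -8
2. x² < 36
Yes

Take x = 0, y = 8. Substituting into each constraint:
  (1) 3(0) + (-8) = -8 ✓
  (2) x² = (0)² = 0, and 0 < 36 ✓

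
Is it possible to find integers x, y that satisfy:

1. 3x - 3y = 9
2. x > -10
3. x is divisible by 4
Yes

Take x = 0, y = -3. Substituting into each constraint:
  (1) 3(0) - 3(-3) = 9 ✓
  (2) 0 > -10 ✓
  (3) 0 = 4 × 0, remainder 0 ✓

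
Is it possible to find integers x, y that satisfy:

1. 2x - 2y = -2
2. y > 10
Yes

Take x = 10, y = 11. Substituting into each constraint:
  (1) 2(10) - 2(11) = -2 ✓
  (2) 11 > 10 ✓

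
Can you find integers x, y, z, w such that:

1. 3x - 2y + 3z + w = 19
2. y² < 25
Yes

Take x = 0, y = 0, z = 0, w = 19. Substituting into each constraint:
  (1) 3(0) - 2(0) + 3(0) + 19 = 19 ✓
  (2) y² = (0)² = 0, and 0 < 25 ✓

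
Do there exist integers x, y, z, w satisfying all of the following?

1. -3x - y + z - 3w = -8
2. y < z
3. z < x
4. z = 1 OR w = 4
Yes

Take x = 1, y = -7, z = 0, w = 4. Substituting into each constraint:
  (1) -3(1) + 7 + 0 - 3(4) = -8 ✓
  (2) -7 < 0 ✓
  (3) 0 < 1 ✓
  (4) w = 4, target 4 ✓ (second branch holds)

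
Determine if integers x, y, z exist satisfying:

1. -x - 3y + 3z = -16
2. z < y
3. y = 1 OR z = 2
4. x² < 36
Yes

Take x = -2, y = 8, z = 2. Substituting into each constraint:
  (1) 2 - 3(8) + 3(2) = -16 ✓
  (2) 2 < 8 ✓
  (3) z = 2, target 2 ✓ (second branch holds)
  (4) x² = (-2)² = 4, and 4 < 36 ✓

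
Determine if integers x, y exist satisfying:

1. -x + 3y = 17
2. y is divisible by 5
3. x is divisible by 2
Yes

Take x = -2, y = 5. Substituting into each constraint:
  (1) 2 + 3(5) = 17 ✓
  (2) 5 = 5 × 1, remainder 0 ✓
  (3) -2 = 2 × -1, remainder 0 ✓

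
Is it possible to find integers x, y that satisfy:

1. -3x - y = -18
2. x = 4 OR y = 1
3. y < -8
No

The full constraint system is jointly infeasible over the integers. Each constraint and what it forces:

  - -3x - y = -18: is a linear equation tying the variables together
  - x = 4 OR y = 1: forces a choice: either x = 4 or y = 1
  - y < -8: bounds one variable relative to a constant

Split on the disjunction (x = 4 OR y = 1):
  • If x = 4: the equation forces y = 6, which contradicts the bound y ≤ -9.
  • If y = 1: this contradicts the bound y ≤ -9.
Both branches are infeasible, so the system has no integer solution.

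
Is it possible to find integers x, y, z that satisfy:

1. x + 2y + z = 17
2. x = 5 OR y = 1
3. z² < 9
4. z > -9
Yes

Take x = 15, y = 1, z = 0. Substituting into each constraint:
  (1) 15 + 2(1) + 0 = 17 ✓
  (2) y = 1, target 1 ✓ (second branch holds)
  (3) z² = (0)² = 0, and 0 < 9 ✓
  (4) 0 > -9 ✓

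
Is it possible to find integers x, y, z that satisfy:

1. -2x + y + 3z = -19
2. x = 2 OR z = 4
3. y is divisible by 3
Yes

Take x = -1, y = -33, z = 4. Substituting into each constraint:
  (1) -2(-1) + (-33) + 3(4) = -19 ✓
  (2) z = 4, target 4 ✓ (second branch holds)
  (3) -33 = 3 × -11, remainder 0 ✓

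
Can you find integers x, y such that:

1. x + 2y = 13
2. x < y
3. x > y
No

A contradictory subset is {x < y, x > y}. No integer assignment can satisfy these jointly:

  - x < y: bounds one variable relative to another variable
  - x > y: bounds one variable relative to another variable

Direct contradiction: y > x and x > y cannot both hold.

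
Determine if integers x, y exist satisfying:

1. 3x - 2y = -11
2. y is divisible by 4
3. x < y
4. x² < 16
Yes

Take x = -1, y = 4. Substituting into each constraint:
  (1) 3(-1) - 2(4) = -11 ✓
  (2) 4 = 4 × 1, remainder 0 ✓
  (3) -1 < 4 ✓
  (4) x² = (-1)² = 1, and 1 < 16 ✓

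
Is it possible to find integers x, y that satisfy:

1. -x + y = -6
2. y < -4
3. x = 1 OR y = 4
Yes

Take x = 1, y = -5. Substituting into each constraint:
  (1) (-1) + (-5) = -6 ✓
  (2) -5 < -4 ✓
  (3) x = 1, target 1 ✓ (first branch holds)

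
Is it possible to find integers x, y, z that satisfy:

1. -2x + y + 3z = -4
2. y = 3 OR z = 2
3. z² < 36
Yes

Take x = 0, y = -10, z = 2. Substituting into each constraint:
  (1) -2(0) + (-10) + 3(2) = -4 ✓
  (2) z = 2, target 2 ✓ (second branch holds)
  (3) z² = (2)² = 4, and 4 < 36 ✓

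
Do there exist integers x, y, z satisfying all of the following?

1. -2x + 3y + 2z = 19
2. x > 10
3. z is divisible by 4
Yes

Take x = 13, y = 15, z = 0. Substituting into each constraint:
  (1) -2(13) + 3(15) + 2(0) = 19 ✓
  (2) 13 > 10 ✓
  (3) 0 = 4 × 0, remainder 0 ✓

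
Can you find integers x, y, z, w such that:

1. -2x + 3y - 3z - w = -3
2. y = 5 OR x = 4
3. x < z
Yes

Take x = 5, y = 5, z = 6, w = -10. Substituting into each constraint:
  (1) -2(5) + 3(5) - 3(6) + 10 = -3 ✓
  (2) y = 5, target 5 ✓ (first branch holds)
  (3) 5 < 6 ✓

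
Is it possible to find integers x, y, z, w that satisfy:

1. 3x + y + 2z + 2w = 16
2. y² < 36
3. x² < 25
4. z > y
Yes

Take x = 1, y = -1, z = 0, w = 7. Substituting into each constraint:
  (1) 3(1) + (-1) + 2(0) + 2(7) = 16 ✓
  (2) y² = (-1)² = 1, and 1 < 36 ✓
  (3) x² = (1)² = 1, and 1 < 25 ✓
  (4) 0 > -1 ✓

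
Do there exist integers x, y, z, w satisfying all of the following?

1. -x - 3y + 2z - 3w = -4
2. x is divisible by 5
Yes

Take x = 0, y = 2, z = 1, w = 0. Substituting into each constraint:
  (1) 0 - 3(2) + 2(1) - 3(0) = -4 ✓
  (2) 0 = 5 × 0, remainder 0 ✓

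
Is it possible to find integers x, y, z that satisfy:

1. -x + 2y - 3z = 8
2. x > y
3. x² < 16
Yes

Take x = 1, y = 0, z = -3. Substituting into each constraint:
  (1) (-1) + 2(0) - 3(-3) = 8 ✓
  (2) 1 > 0 ✓
  (3) x² = (1)² = 1, and 1 < 16 ✓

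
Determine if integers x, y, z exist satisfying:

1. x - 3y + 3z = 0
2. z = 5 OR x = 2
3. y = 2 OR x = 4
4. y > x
Yes

Take x = -9, y = 2, z = 5. Substituting into each constraint:
  (1) (-9) - 3(2) + 3(5) = 0 ✓
  (2) z = 5, target 5 ✓ (first branch holds)
  (3) y = 2, target 2 ✓ (first branch holds)
  (4) 2 > -9 ✓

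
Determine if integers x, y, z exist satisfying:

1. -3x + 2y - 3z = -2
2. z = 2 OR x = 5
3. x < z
Yes

Take x = 0, y = 2, z = 2. Substituting into each constraint:
  (1) -3(0) + 2(2) - 3(2) = -2 ✓
  (2) z = 2, target 2 ✓ (first branch holds)
  (3) 0 < 2 ✓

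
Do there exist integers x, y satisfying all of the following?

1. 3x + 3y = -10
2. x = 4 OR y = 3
No

Even the single constraint (3x + 3y = -10) is infeasible over the integers.

  - 3x + 3y = -10: every term on the left is divisible by 3, so the LHS ≡ 0 (mod 3), but the RHS -10 is not — no integer solution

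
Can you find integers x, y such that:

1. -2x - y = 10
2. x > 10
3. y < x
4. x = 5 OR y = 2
No

A contradictory subset is {-2x - y = 10, x > 10, x = 5 OR y = 2}. No integer assignment can satisfy these jointly:

  - -2x - y = 10: is a linear equation tying the variables together
  - x > 10: bounds one variable relative to a constant
  - x = 5 OR y = 2: forces a choice: either x = 5 or y = 2

Split on the disjunction (x = 5 OR y = 2):
  • If x = 5: this contradicts the bound x ≥ 11.
  • If y = 2: the equation forces x = -6, which contradicts the bound x ≥ 11.
Both branches are infeasible, so the system has no integer solution.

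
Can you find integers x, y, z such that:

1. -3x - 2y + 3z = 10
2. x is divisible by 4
Yes

Take x = 0, y = -5, z = 0. Substituting into each constraint:
  (1) -3(0) - 2(-5) + 3(0) = 10 ✓
  (2) 0 = 4 × 0, remainder 0 ✓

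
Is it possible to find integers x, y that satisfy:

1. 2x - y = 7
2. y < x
Yes

Take x = 0, y = -7. Substituting into each constraint:
  (1) 2(0) + 7 = 7 ✓
  (2) -7 < 0 ✓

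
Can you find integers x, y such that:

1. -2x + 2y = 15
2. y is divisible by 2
No

Even the single constraint (-2x + 2y = 15) is infeasible over the integers.

  - -2x + 2y = 15: every term on the left is divisible by 2, so the LHS ≡ 0 (mod 2), but the RHS 15 is not — no integer solution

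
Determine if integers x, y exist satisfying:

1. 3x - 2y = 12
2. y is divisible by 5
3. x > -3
Yes

Take x = 4, y = 0. Substituting into each constraint:
  (1) 3(4) - 2(0) = 12 ✓
  (2) 0 = 5 × 0, remainder 0 ✓
  (3) 4 > -3 ✓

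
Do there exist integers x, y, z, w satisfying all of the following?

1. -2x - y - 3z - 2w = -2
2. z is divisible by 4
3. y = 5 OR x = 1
Yes

Take x = 1, y = 6, z = 0, w = -3. Substituting into each constraint:
  (1) -2(1) + (-6) - 3(0) - 2(-3) = -2 ✓
  (2) 0 = 4 × 0, remainder 0 ✓
  (3) x = 1, target 1 ✓ (second branch holds)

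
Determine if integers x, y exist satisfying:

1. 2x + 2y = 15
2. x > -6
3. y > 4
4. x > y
No

Even the single constraint (2x + 2y = 15) is infeasible over the integers.

  - 2x + 2y = 15: every term on the left is divisible by 2, so the LHS ≡ 0 (mod 2), but the RHS 15 is not — no integer solution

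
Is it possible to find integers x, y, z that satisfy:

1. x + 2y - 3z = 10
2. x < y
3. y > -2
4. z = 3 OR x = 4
Yes

Take x = 4, y = 6, z = 2. Substituting into each constraint:
  (1) 4 + 2(6) - 3(2) = 10 ✓
  (2) 4 < 6 ✓
  (3) 6 > -2 ✓
  (4) x = 4, target 4 ✓ (second branch holds)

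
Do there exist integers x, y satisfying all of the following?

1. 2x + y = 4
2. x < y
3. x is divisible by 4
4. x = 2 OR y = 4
Yes

Take x = 0, y = 4. Substituting into each constraint:
  (1) 2(0) + 4 = 4 ✓
  (2) 0 < 4 ✓
  (3) 0 = 4 × 0, remainder 0 ✓
  (4) y = 4, target 4 ✓ (second branch holds)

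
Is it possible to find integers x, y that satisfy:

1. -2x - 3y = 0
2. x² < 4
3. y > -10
Yes

Take x = 0, y = 0. Substituting into each constraint:
  (1) -2(0) - 3(0) = 0 ✓
  (2) x² = (0)² = 0, and 0 < 4 ✓
  (3) 0 > -10 ✓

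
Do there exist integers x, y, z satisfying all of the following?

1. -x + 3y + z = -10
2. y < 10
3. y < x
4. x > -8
Yes

Take x = 0, y = -1, z = -7. Substituting into each constraint:
  (1) 0 + 3(-1) + (-7) = -10 ✓
  (2) -1 < 10 ✓
  (3) -1 < 0 ✓
  (4) 0 > -8 ✓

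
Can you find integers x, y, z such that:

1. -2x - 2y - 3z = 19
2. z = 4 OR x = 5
Yes

Take x = 5, y = -22, z = 5. Substituting into each constraint:
  (1) -2(5) - 2(-22) - 3(5) = 19 ✓
  (2) x = 5, target 5 ✓ (second branch holds)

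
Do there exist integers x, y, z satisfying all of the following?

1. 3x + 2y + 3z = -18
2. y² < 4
Yes

Take x = -6, y = 0, z = 0. Substituting into each constraint:
  (1) 3(-6) + 2(0) + 3(0) = -18 ✓
  (2) y² = (0)² = 0, and 0 < 4 ✓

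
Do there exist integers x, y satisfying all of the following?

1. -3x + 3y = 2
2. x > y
No

Even the single constraint (-3x + 3y = 2) is infeasible over the integers.

  - -3x + 3y = 2: every term on the left is divisible by 3, so the LHS ≡ 0 (mod 3), but the RHS 2 is not — no integer solution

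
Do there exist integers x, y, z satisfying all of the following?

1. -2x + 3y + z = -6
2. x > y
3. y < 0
Yes

Take x = 0, y = -1, z = -3. Substituting into each constraint:
  (1) -2(0) + 3(-1) + (-3) = -6 ✓
  (2) 0 > -1 ✓
  (3) -1 < 0 ✓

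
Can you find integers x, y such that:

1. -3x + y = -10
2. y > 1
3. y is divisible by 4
Yes

Take x = 6, y = 8. Substituting into each constraint:
  (1) -3(6) + 8 = -10 ✓
  (2) 8 > 1 ✓
  (3) 8 = 4 × 2, remainder 0 ✓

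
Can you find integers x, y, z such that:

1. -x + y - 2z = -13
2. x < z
Yes

Take x = 0, y = -11, z = 1. Substituting into each constraint:
  (1) 0 + (-11) - 2(1) = -13 ✓
  (2) 0 < 1 ✓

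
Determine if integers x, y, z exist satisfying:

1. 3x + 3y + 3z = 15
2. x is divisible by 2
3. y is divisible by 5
Yes

Take x = 0, y = 0, z = 5. Substituting into each constraint:
  (1) 3(0) + 3(0) + 3(5) = 15 ✓
  (2) 0 = 2 × 0, remainder 0 ✓
  (3) 0 = 5 × 0, remainder 0 ✓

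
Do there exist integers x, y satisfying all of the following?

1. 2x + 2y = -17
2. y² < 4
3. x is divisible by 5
No

Even the single constraint (2x + 2y = -17) is infeasible over the integers.

  - 2x + 2y = -17: every term on the left is divisible by 2, so the LHS ≡ 0 (mod 2), but the RHS -17 is not — no integer solution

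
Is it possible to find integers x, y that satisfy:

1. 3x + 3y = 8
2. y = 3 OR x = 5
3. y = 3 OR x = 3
No

Even the single constraint (3x + 3y = 8) is infeasible over the integers.

  - 3x + 3y = 8: every term on the left is divisible by 3, so the LHS ≡ 0 (mod 3), but the RHS 8 is not — no integer solution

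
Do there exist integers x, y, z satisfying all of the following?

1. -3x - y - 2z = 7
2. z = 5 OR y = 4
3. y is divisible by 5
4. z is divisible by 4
No

A contradictory subset is {z = 5 OR y = 4, y is divisible by 5, z is divisible by 4}. No integer assignment can satisfy these jointly:

  - z = 5 OR y = 4: forces a choice: either z = 5 or y = 4
  - y is divisible by 5: restricts y to multiples of 5
  - z is divisible by 4: restricts z to multiples of 4

Split on the disjunction (z = 5 OR y = 4):
  • If z = 5: this contradicts the divisibility constraint — 5 is not a multiple of 4.
  • If y = 4: this contradicts the divisibility constraint — 4 is not a multiple of 5.
Both branches are infeasible, so the system has no integer solution.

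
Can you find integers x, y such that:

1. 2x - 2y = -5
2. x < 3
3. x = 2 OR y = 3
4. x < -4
No

Even the single constraint (2x - 2y = -5) is infeasible over the integers.

  - 2x - 2y = -5: every term on the left is divisible by 2, so the LHS ≡ 0 (mod 2), but the RHS -5 is not — no integer solution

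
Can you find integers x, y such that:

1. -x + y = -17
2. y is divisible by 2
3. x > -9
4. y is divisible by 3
Yes

Take x = 17, y = 0. Substituting into each constraint:
  (1) (-17) + 0 = -17 ✓
  (2) 0 = 2 × 0, remainder 0 ✓
  (3) 17 > -9 ✓
  (4) 0 = 3 × 0, remainder 0 ✓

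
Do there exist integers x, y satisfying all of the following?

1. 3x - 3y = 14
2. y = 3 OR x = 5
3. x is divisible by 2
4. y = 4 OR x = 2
No

Even the single constraint (3x - 3y = 14) is infeasible over the integers.

  - 3x - 3y = 14: every term on the left is divisible by 3, so the LHS ≡ 0 (mod 3), but the RHS 14 is not — no integer solution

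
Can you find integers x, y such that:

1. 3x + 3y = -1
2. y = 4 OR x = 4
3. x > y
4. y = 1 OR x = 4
No

Even the single constraint (3x + 3y = -1) is infeasible over the integers.

  - 3x + 3y = -1: every term on the left is divisible by 3, so the LHS ≡ 0 (mod 3), but the RHS -1 is not — no integer solution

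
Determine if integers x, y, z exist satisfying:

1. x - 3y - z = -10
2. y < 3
Yes

Take x = 0, y = 0, z = 10. Substituting into each constraint:
  (1) 0 - 3(0) + (-10) = -10 ✓
  (2) 0 < 3 ✓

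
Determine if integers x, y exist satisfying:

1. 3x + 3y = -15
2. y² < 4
Yes

Take x = -5, y = 0. Substituting into each constraint:
  (1) 3(-5) + 3(0) = -15 ✓
  (2) y² = (0)² = 0, and 0 < 4 ✓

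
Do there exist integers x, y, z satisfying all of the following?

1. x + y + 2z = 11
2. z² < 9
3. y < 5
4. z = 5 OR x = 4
Yes

Take x = 4, y = 3, z = 2. Substituting into each constraint:
  (1) 4 + 3 + 2(2) = 11 ✓
  (2) z² = (2)² = 4, and 4 < 9 ✓
  (3) 3 < 5 ✓
  (4) x = 4, target 4 ✓ (second branch holds)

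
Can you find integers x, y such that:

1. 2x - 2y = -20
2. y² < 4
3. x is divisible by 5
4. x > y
No

A contradictory subset is {2x - 2y = -20, x > y}. No integer assignment can satisfy these jointly:

  - 2x - 2y = -20: is a linear equation tying the variables together
  - x > y: bounds one variable relative to another variable

From the equation, x − y = -10, i.e. x − y = -10; but x > y requires x − y ≥ 1. Contradiction.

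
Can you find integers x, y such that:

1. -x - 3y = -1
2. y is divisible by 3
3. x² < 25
Yes

Take x = 1, y = 0. Substituting into each constraint:
  (1) (-1) - 3(0) = -1 ✓
  (2) 0 = 3 × 0, remainder 0 ✓
  (3) x² = (1)² = 1, and 1 < 25 ✓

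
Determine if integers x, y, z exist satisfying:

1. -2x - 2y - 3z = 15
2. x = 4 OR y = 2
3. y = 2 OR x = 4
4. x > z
Yes

Take x = -2, y = 2, z = -5. Substituting into each constraint:
  (1) -2(-2) - 2(2) - 3(-5) = 15 ✓
  (2) y = 2, target 2 ✓ (second branch holds)
  (3) y = 2, target 2 ✓ (first branch holds)
  (4) -2 > -5 ✓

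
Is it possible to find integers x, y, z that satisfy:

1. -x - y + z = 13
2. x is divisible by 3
Yes

Take x = 0, y = -13, z = 0. Substituting into each constraint:
  (1) 0 + 13 + 0 = 13 ✓
  (2) 0 = 3 × 0, remainder 0 ✓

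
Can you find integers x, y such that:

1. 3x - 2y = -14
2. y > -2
Yes

Take x = 0, y = 7. Substituting into each constraint:
  (1) 3(0) - 2(7) = -14 ✓
  (2) 7 > -2 ✓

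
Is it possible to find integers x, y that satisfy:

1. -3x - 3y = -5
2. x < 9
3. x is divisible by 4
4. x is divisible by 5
No

Even the single constraint (-3x - 3y = -5) is infeasible over the integers.

  - -3x - 3y = -5: every term on the left is divisible by 3, so the LHS ≡ 0 (mod 3), but the RHS -5 is not — no integer solution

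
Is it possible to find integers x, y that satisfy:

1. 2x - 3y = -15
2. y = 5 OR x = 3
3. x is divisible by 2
Yes

Take x = 0, y = 5. Substituting into each constraint:
  (1) 2(0) - 3(5) = -15 ✓
  (2) y = 5, target 5 ✓ (first branch holds)
  (3) 0 = 2 × 0, remainder 0 ✓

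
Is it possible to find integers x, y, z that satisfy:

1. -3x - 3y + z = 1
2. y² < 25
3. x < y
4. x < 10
Yes

Take x = 0, y = 1, z = 4. Substituting into each constraint:
  (1) -3(0) - 3(1) + 4 = 1 ✓
  (2) y² = (1)² = 1, and 1 < 25 ✓
  (3) 0 < 1 ✓
  (4) 0 < 10 ✓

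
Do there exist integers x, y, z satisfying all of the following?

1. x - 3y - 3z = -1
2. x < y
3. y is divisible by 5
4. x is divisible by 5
Yes

Take x = 5, y = 10, z = -8. Substituting into each constraint:
  (1) 5 - 3(10) - 3(-8) = -1 ✓
  (2) 5 < 10 ✓
  (3) 10 = 5 × 2, remainder 0 ✓
  (4) 5 = 5 × 1, remainder 0 ✓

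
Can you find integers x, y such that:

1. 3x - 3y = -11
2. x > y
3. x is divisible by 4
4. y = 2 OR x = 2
No

Even the single constraint (3x - 3y = -11) is infeasible over the integers.

  - 3x - 3y = -11: every term on the left is divisible by 3, so the LHS ≡ 0 (mod 3), but the RHS -11 is not — no integer solution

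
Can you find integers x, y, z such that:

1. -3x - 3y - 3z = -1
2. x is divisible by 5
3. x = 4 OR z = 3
No

Even the single constraint (-3x - 3y - 3z = -1) is infeasible over the integers.

  - -3x - 3y - 3z = -1: every term on the left is divisible by 3, so the LHS ≡ 0 (mod 3), but the RHS -1 is not — no integer solution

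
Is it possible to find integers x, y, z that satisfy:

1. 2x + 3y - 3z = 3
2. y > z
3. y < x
Yes

Take x = 0, y = -1, z = -2. Substituting into each constraint:
  (1) 2(0) + 3(-1) - 3(-2) = 3 ✓
  (2) -1 > -2 ✓
  (3) -1 < 0 ✓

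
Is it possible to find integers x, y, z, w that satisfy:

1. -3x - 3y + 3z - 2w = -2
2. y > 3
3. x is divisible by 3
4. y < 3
No

A contradictory subset is {y > 3, y < 3}. No integer assignment can satisfy these jointly:

  - y > 3: bounds one variable relative to a constant
  - y < 3: bounds one variable relative to a constant

Direct contradiction: the bounds on y require y ≥ 4 and y ≤ 2 simultaneously, which is empty.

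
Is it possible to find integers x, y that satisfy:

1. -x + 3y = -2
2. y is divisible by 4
Yes

Take x = 2, y = 0. Substituting into each constraint:
  (1) (-2) + 3(0) = -2 ✓
  (2) 0 = 4 × 0, remainder 0 ✓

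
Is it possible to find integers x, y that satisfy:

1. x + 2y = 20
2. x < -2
Yes

Take x = -4, y = 12. Substituting into each constraint:
  (1) (-4) + 2(12) = 20 ✓
  (2) -4 < -2 ✓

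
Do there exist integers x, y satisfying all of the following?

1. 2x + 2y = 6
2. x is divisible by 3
Yes

Take x = 0, y = 3. Substituting into each constraint:
  (1) 2(0) + 2(3) = 6 ✓
  (2) 0 = 3 × 0, remainder 0 ✓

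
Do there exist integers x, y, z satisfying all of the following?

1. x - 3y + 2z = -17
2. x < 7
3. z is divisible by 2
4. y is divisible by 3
Yes

Take x = -17, y = 0, z = 0. Substituting into each constraint:
  (1) (-17) - 3(0) + 2(0) = -17 ✓
  (2) -17 < 7 ✓
  (3) 0 = 2 × 0, remainder 0 ✓
  (4) 0 = 3 × 0, remainder 0 ✓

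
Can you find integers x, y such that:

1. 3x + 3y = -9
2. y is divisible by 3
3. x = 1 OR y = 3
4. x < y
Yes

Take x = -6, y = 3. Substituting into each constraint:
  (1) 3(-6) + 3(3) = -9 ✓
  (2) 3 = 3 × 1, remainder 0 ✓
  (3) y = 3, target 3 ✓ (second branch holds)
  (4) -6 < 3 ✓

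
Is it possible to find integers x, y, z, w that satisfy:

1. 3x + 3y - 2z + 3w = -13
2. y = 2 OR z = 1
Yes

Take x = 0, y = 2, z = -1, w = -7. Substituting into each constraint:
  (1) 3(0) + 3(2) - 2(-1) + 3(-7) = -13 ✓
  (2) y = 2, target 2 ✓ (first branch holds)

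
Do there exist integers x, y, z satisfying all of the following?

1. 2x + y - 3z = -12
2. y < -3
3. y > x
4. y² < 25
Yes

Take x = -7, y = -4, z = -2. Substituting into each constraint:
  (1) 2(-7) + (-4) - 3(-2) = -12 ✓
  (2) -4 < -3 ✓
  (3) -4 > -7 ✓
  (4) y² = (-4)² = 16, and 16 < 25 ✓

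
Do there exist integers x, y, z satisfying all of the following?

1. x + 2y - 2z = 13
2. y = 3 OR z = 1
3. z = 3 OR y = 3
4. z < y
Yes

Take x = 11, y = 3, z = 2. Substituting into each constraint:
  (1) 11 + 2(3) - 2(2) = 13 ✓
  (2) y = 3, target 3 ✓ (first branch holds)
  (3) y = 3, target 3 ✓ (second branch holds)
  (4) 2 < 3 ✓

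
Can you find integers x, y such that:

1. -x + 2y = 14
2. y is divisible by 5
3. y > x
Yes

Take x = -14, y = 0. Substituting into each constraint:
  (1) 14 + 2(0) = 14 ✓
  (2) 0 = 5 × 0, remainder 0 ✓
  (3) 0 > -14 ✓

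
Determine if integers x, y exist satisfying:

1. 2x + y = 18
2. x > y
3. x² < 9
No

The full constraint system is jointly infeasible over the integers. Each constraint and what it forces:

  - 2x + y = 18: is a linear equation tying the variables together
  - x > y: bounds one variable relative to another variable
  - x² < 9: restricts x to |x| ≤ 2

Propagating the comparison: y < x and x ≤ 2 give y ≤ 1. Range argument: with x ∈ [-2, 2], y ∈ [−∞, 1], the left side of the equation is at most 5, but the right side is 18 > 5. No integer solution exists.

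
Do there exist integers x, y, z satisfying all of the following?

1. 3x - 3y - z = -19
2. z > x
Yes

Take x = 0, y = 6, z = 1. Substituting into each constraint:
  (1) 3(0) - 3(6) + (-1) = -19 ✓
  (2) 1 > 0 ✓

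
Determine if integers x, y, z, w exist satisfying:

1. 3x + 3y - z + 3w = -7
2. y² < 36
Yes

Take x = 0, y = -2, z = 1, w = 0. Substituting into each constraint:
  (1) 3(0) + 3(-2) + (-1) + 3(0) = -7 ✓
  (2) y² = (-2)² = 4, and 4 < 36 ✓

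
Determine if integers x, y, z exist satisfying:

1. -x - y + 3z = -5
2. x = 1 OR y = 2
Yes

Take x = 1, y = 1, z = -1. Substituting into each constraint:
  (1) (-1) + (-1) + 3(-1) = -5 ✓
  (2) x = 1, target 1 ✓ (first branch holds)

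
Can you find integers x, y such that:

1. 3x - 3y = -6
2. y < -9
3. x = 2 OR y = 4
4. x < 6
No

A contradictory subset is {3x - 3y = -6, y < -9, x = 2 OR y = 4}. No integer assignment can satisfy these jointly:

  - 3x - 3y = -6: is a linear equation tying the variables together
  - y < -9: bounds one variable relative to a constant
  - x = 2 OR y = 4: forces a choice: either x = 2 or y = 4

Split on the disjunction (x = 2 OR y = 4):
  • If x = 2: the equation forces y = 4, which contradicts the bound y ≤ -10.
  • If y = 4: this contradicts the bound y ≤ -10.
Both branches are infeasible, so the system has no integer solution.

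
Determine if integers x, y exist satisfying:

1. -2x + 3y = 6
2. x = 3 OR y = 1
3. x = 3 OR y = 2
Yes

Take x = 3, y = 4. Substituting into each constraint:
  (1) -2(3) + 3(4) = 6 ✓
  (2) x = 3, target 3 ✓ (first branch holds)
  (3) x = 3, target 3 ✓ (first branch holds)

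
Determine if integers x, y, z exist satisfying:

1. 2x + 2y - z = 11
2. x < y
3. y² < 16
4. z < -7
Yes

Take x = -1, y = 0, z = -13. Substituting into each constraint:
  (1) 2(-1) + 2(0) + 13 = 11 ✓
  (2) -1 < 0 ✓
  (3) y² = (0)² = 0, and 0 < 16 ✓
  (4) -13 < -7 ✓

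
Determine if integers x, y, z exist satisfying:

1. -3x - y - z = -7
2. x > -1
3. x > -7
Yes

Take x = 0, y = 7, z = 0. Substituting into each constraint:
  (1) -3(0) + (-7) + 0 = -7 ✓
  (2) 0 > -1 ✓
  (3) 0 > -7 ✓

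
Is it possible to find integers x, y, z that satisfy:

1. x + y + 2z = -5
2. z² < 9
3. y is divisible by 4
Yes

Take x = -5, y = 0, z = 0. Substituting into each constraint:
  (1) (-5) + 0 + 2(0) = -5 ✓
  (2) z² = (0)² = 0, and 0 < 9 ✓
  (3) 0 = 4 × 0, remainder 0 ✓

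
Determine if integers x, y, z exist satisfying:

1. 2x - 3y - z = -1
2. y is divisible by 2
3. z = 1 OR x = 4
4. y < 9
Yes

Take x = 4, y = 4, z = -3. Substituting into each constraint:
  (1) 2(4) - 3(4) + 3 = -1 ✓
  (2) 4 = 2 × 2, remainder 0 ✓
  (3) x = 4, target 4 ✓ (second branch holds)
  (4) 4 < 9 ✓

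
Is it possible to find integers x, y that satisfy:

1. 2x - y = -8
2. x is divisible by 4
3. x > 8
Yes

Take x = 12, y = 32. Substituting into each constraint:
  (1) 2(12) + (-32) = -8 ✓
  (2) 12 = 4 × 3, remainder 0 ✓
  (3) 12 > 8 ✓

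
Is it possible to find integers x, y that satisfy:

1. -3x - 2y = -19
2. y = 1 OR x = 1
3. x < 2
Yes

Take x = 1, y = 8. Substituting into each constraint:
  (1) -3(1) - 2(8) = -19 ✓
  (2) x = 1, target 1 ✓ (second branch holds)
  (3) 1 < 2 ✓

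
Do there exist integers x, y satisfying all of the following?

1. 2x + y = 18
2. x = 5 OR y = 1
Yes

Take x = 5, y = 8. Substituting into each constraint:
  (1) 2(5) + 8 = 18 ✓
  (2) x = 5, target 5 ✓ (first branch holds)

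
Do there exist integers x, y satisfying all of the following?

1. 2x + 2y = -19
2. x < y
No

Even the single constraint (2x + 2y = -19) is infeasible over the integers.

  - 2x + 2y = -19: every term on the left is divisible by 2, so the LHS ≡ 0 (mod 2), but the RHS -19 is not — no integer solution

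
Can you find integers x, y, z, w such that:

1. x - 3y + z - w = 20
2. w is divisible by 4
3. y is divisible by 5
Yes

Take x = 0, y = 0, z = 20, w = 0. Substituting into each constraint:
  (1) 0 - 3(0) + 20 + 0 = 20 ✓
  (2) 0 = 4 × 0, remainder 0 ✓
  (3) 0 = 5 × 0, remainder 0 ✓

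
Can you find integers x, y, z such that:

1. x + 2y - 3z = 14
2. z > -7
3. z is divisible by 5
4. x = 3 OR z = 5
Yes

Take x = 1, y = 14, z = 5. Substituting into each constraint:
  (1) 1 + 2(14) - 3(5) = 14 ✓
  (2) 5 > -7 ✓
  (3) 5 = 5 × 1, remainder 0 ✓
  (4) z = 5, target 5 ✓ (second branch holds)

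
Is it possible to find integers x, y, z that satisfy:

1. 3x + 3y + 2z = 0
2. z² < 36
Yes

Take x = 0, y = 0, z = 0. Substituting into each constraint:
  (1) 3(0) + 3(0) + 2(0) = 0 ✓
  (2) z² = (0)² = 0, and 0 < 36 ✓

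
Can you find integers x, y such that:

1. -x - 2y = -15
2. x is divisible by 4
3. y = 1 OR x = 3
No

The full constraint system is jointly infeasible over the integers. Each constraint and what it forces:

  - -x - 2y = -15: is a linear equation tying the variables together
  - x is divisible by 4: restricts x to multiples of 4
  - y = 1 OR x = 3: forces a choice: either y = 1 or x = 3

Modular obstruction: writing x = 4x', every remaining term of the linear equation is divisible by 2, so the left side is ≡ 0 (mod 2); but the right side -15 ≡ 1 (mod 2). No integers can satisfy it.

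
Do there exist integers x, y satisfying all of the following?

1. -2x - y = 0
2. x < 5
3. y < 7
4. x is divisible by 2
Yes

Take x = 0, y = 0. Substituting into each constraint:
  (1) -2(0) + 0 = 0 ✓
  (2) 0 < 5 ✓
  (3) 0 < 7 ✓
  (4) 0 = 2 × 0, remainder 0 ✓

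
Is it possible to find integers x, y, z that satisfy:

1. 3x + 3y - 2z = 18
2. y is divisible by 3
Yes

Take x = 6, y = 0, z = 0. Substituting into each constraint:
  (1) 3(6) + 3(0) - 2(0) = 18 ✓
  (2) 0 = 3 × 0, remainder 0 ✓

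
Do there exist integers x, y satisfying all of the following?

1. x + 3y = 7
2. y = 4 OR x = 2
Yes

Take x = -5, y = 4. Substituting into each constraint:
  (1) (-5) + 3(4) = 7 ✓
  (2) y = 4, target 4 ✓ (first branch holds)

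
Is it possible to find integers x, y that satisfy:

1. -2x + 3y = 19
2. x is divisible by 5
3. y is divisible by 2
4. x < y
No

A contradictory subset is {-2x + 3y = 19, y is divisible by 2}. No integer assignment can satisfy these jointly:

  - -2x + 3y = 19: is a linear equation tying the variables together
  - y is divisible by 2: restricts y to multiples of 2

Modular obstruction: writing y = 2y', every remaining term of the linear equation is divisible by 2, so the left side is ≡ 0 (mod 2); but the right side 19 ≡ 1 (mod 2). No integers can satisfy it.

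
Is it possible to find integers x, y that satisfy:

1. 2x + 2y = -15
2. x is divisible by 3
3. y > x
No

Even the single constraint (2x + 2y = -15) is infeasible over the integers.

  - 2x + 2y = -15: every term on the left is divisible by 2, so the LHS ≡ 0 (mod 2), but the RHS -15 is not — no integer solution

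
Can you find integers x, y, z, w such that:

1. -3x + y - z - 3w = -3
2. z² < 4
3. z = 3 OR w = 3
Yes

Take x = -2, y = 0, z = 0, w = 3. Substituting into each constraint:
  (1) -3(-2) + 0 + 0 - 3(3) = -3 ✓
  (2) z² = (0)² = 0, and 0 < 4 ✓
  (3) w = 3, target 3 ✓ (second branch holds)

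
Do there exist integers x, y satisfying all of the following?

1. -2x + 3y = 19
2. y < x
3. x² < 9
No

The full constraint system is jointly infeasible over the integers. Each constraint and what it forces:

  - -2x + 3y = 19: is a linear equation tying the variables together
  - y < x: bounds one variable relative to another variable
  - x² < 9: restricts x to |x| ≤ 2

Propagating the comparison: y < x and x ≤ 2 give y ≤ 1. Range argument: with x ∈ [-2, 2], y ∈ [−∞, 1], the left side of the equation is at most 7, but the right side is 19 > 7. No integer solution exists.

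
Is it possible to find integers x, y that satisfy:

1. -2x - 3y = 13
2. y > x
Yes

Take x = -5, y = -1. Substituting into each constraint:
  (1) -2(-5) - 3(-1) = 13 ✓
  (2) -1 > -5 ✓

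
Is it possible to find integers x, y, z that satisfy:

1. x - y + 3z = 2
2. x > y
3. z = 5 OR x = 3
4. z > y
Yes

Take x = 3, y = -2, z = -1. Substituting into each constraint:
  (1) 3 + 2 + 3(-1) = 2 ✓
  (2) 3 > -2 ✓
  (3) x = 3, target 3 ✓ (second branch holds)
  (4) -1 > -2 ✓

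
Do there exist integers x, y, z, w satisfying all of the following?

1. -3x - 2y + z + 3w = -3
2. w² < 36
Yes

Take x = 0, y = 0, z = -3, w = 0. Substituting into each constraint:
  (1) -3(0) - 2(0) + (-3) + 3(0) = -3 ✓
  (2) w² = (0)² = 0, and 0 < 36 ✓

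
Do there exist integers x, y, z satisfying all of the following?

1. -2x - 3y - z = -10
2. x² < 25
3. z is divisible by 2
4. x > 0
Yes

Take x = 2, y = 2, z = 0. Substituting into each constraint:
  (1) -2(2) - 3(2) + 0 = -10 ✓
  (2) x² = (2)² = 4, and 4 < 25 ✓
  (3) 0 = 2 × 0, remainder 0 ✓
  (4) 2 > 0 ✓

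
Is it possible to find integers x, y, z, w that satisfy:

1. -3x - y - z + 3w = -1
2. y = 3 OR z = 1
Yes

Take x = -2, y = 3, z = 4, w = 0. Substituting into each constraint:
  (1) -3(-2) + (-3) + (-4) + 3(0) = -1 ✓
  (2) y = 3, target 3 ✓ (first branch holds)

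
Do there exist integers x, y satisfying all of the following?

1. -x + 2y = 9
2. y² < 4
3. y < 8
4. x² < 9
No

A contradictory subset is {-x + 2y = 9, y² < 4, x² < 9}. No integer assignment can satisfy these jointly:

  - -x + 2y = 9: is a linear equation tying the variables together
  - y² < 4: restricts y to |y| ≤ 1
  - x² < 9: restricts x to |x| ≤ 2

Range argument: with x ∈ [-2, 2], y ∈ [-1, 1], the left side of the equation is at most 4, but the right side is 9 > 4. No integer solution exists.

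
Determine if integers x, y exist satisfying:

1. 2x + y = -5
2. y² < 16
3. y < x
Yes

Take x = -1, y = -3. Substituting into each constraint:
  (1) 2(-1) + (-3) = -5 ✓
  (2) y² = (-3)² = 9, and 9 < 16 ✓
  (3) -3 < -1 ✓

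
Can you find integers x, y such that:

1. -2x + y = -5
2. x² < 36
Yes

Take x = 3, y = 1. Substituting into each constraint:
  (1) -2(3) + 1 = -5 ✓
  (2) x² = (3)² = 9, and 9 < 36 ✓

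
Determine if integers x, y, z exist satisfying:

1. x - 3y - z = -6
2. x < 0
Yes

Take x = -1, y = 0, z = 5. Substituting into each constraint:
  (1) (-1) - 3(0) + (-5) = -6 ✓
  (2) -1 < 0 ✓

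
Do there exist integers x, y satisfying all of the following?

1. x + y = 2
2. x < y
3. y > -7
Yes

Take x = 0, y = 2. Substituting into each constraint:
  (1) 0 + 2 = 2 ✓
  (2) 0 < 2 ✓
  (3) 2 > -7 ✓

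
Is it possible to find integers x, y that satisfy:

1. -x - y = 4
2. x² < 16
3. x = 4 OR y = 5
No

The full constraint system is jointly infeasible over the integers. Each constraint and what it forces:

  - -x - y = 4: is a linear equation tying the variables together
  - x² < 16: restricts x to |x| ≤ 3
  - x = 4 OR y = 5: forces a choice: either x = 4 or y = 5

Split on the disjunction (x = 4 OR y = 5):
  • If x = 4: this contradicts x² < 16, which requires |x| ≤ 3.
  • If y = 5: the equation forces x = -9, but x² < 16 requires |x| ≤ 3.
Both branches are infeasible, so the system has no integer solution.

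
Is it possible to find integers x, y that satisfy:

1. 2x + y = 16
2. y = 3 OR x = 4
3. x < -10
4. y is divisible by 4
No

A contradictory subset is {2x + y = 16, y = 3 OR x = 4, x < -10}. No integer assignment can satisfy these jointly:

  - 2x + y = 16: is a linear equation tying the variables together
  - y = 3 OR x = 4: forces a choice: either y = 3 or x = 4
  - x < -10: bounds one variable relative to a constant

Split on the disjunction (y = 3 OR x = 4):
  • If y = 3: with y = 3, every remaining term of the linear equation is divisible by 2, so the left side is ≡ 0 (mod 2); but the right side 13 ≡ 1 (mod 2). No integers can satisfy it.
  • If x = 4: this contradicts the bound x ≤ -11.
Both branches are infeasible, so the system has no integer solution.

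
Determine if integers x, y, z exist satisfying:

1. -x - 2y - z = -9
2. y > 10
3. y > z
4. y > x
Yes

Take x = 0, y = 11, z = -13. Substituting into each constraint:
  (1) 0 - 2(11) + 13 = -9 ✓
  (2) 11 > 10 ✓
  (3) 11 > -13 ✓
  (4) 11 > 0 ✓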